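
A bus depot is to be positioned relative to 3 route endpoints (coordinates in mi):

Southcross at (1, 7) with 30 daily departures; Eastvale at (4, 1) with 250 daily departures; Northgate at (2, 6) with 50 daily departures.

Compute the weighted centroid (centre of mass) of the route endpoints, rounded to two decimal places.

The minimiser of Σwᵢ‖p−pᵢ‖² is the weighted centroid p* = (Σwᵢpᵢ)/(Σwᵢ).
Σwᵢ = 330.
Σwᵢxᵢ = 30·1 + 250·4 + 50·2 = 1130.
Σwᵢyᵢ = 30·7 + 250·1 + 50·6 = 760.
x* = 1130/330 = 3.42, y* = 760/330 = 2.30.

(3.42, 2.30)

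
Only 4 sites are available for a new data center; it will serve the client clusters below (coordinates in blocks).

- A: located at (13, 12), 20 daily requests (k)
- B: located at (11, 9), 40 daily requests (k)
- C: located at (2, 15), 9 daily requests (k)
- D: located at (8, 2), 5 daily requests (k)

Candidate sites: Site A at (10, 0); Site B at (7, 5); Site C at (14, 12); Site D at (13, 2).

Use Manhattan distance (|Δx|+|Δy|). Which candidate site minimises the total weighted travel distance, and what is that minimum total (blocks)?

Total weighted distance at each candidate:
  Site A (10, 0): total = 927
  Site B (7, 5): total = 735
  Site C (14, 12): total = 475
  Site D (13, 2): total = 801
Minimum is at Site C with total 475 blocks.

Site C, total 475 blocks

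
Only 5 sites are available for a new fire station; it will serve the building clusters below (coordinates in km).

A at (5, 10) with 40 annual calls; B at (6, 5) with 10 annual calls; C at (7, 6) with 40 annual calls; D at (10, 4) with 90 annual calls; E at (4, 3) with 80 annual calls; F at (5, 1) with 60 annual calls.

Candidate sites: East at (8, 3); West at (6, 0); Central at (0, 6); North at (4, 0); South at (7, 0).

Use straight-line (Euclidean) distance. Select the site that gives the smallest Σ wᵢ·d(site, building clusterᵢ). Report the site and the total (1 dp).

Total weighted distance at each candidate:
  East (8, 3): total = 1197.0
  West (6, 0): total = 1577.7
  Central (0, 6): total = 2339.0
  North (4, 0): total = 1698.0
  South (7, 0): total = 1622.5
Minimum is at East with total 1197.0 km.

East, total 1197.0 km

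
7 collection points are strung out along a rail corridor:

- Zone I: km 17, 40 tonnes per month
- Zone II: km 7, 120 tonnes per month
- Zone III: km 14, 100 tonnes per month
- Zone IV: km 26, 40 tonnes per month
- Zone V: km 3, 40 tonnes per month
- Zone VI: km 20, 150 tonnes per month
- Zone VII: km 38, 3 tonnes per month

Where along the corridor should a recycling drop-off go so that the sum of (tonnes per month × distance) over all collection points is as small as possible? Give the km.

For a sum of weighted absolute distances on a line, the optimum is the weighted median (not the mean). Total weight W = 493; half-weight = 246.5.
Sort by position and accumulate weight:
  km 3 (Zone V, w=40) → cum 40
  km 7 (Zone II, w=120) → cum 160
  km 14 (Zone III, w=100) → cum 260  ≥ 246.5 → median here
  km 17 (Zone I, w=40) → cum 300
  km 20 (Zone VI, w=150) → cum 450
  km 26 (Zone IV, w=40) → cum 490
  km 38 (Zone VII, w=3) → cum 493
Optimal location: km 14.

x = 14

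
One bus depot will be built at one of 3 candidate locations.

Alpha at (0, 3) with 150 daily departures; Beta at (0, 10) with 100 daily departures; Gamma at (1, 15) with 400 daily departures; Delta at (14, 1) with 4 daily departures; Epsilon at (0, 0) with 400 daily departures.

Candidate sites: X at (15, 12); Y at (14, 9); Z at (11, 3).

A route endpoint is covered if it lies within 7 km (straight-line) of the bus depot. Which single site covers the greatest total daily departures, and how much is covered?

Z, covering 4

Coverage radius r = 7 km; a point is covered iff (Δx)²+(Δy)² ≤ 7² = 49.
  X (15, 12): covers {none} → 0
  Y (14, 9): covers {none} → 0
  Z (11, 3): covers {Delta} → 4
Maximum coverage at Z: 4 daily departures.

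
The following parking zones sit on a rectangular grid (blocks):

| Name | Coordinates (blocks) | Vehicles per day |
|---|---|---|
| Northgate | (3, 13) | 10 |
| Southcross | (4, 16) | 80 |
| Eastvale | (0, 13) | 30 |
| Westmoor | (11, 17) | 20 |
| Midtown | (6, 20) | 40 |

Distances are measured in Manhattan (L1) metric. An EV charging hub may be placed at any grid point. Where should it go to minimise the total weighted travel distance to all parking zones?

(4, 16)

Manhattan distance separates: Σwᵢ(|x−xᵢ|+|y−yᵢ|) = Σwᵢ|x−xᵢ| + Σwᵢ|y−yᵢ|, so x and y are optimised independently as 1-D weighted medians.
Total weight W = 180; half = 90.
x-coordinate, sorted with cumulative weight:
  x=0 (Eastvale, w=30) cum 30
  x=3 (Northgate, w=10) cum 40
  x=4 (Southcross, w=80) cum 120  ← median
  x=6 (Midtown, w=40) cum 160
  x=11 (Westmoor, w=20) cum 180
⇒ x* = 4
y-coordinate, sorted with cumulative weight:
  y=13 (Northgate, w=10) cum 10
  y=13 (Eastvale, w=30) cum 40
  y=16 (Southcross, w=80) cum 120  ← median
  y=17 (Westmoor, w=20) cum 140
  y=20 (Midtown, w=40) cum 180
⇒ y* = 16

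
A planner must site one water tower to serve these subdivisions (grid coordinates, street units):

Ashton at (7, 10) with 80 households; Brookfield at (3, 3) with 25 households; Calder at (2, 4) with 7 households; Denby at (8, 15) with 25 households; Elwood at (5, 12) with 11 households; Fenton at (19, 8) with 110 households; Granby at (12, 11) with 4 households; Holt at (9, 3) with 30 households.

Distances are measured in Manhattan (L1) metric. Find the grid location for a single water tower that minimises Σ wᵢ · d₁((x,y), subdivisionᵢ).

Manhattan distance separates: Σwᵢ(|x−xᵢ|+|y−yᵢ|) = Σwᵢ|x−xᵢ| + Σwᵢ|y−yᵢ|, so x and y are optimised independently as 1-D weighted medians.
Total weight W = 292; half = 146.
x-coordinate, sorted with cumulative weight:
  x=2 (Calder, w=7) cum 7
  x=3 (Brookfield, w=25) cum 32
  x=5 (Elwood, w=11) cum 43
  x=7 (Ashton, w=80) cum 123
  x=8 (Denby, w=25) cum 148  ← median
  x=9 (Holt, w=30) cum 178
  x=12 (Granby, w=4) cum 182
  x=19 (Fenton, w=110) cum 292
⇒ x* = 8
y-coordinate, sorted with cumulative weight:
  y=3 (Brookfield, w=25) cum 25
  y=3 (Holt, w=30) cum 55
  y=4 (Calder, w=7) cum 62
  y=8 (Fenton, w=110) cum 172  ← median
  y=10 (Ashton, w=80) cum 252
  y=11 (Granby, w=4) cum 256
  y=12 (Elwood, w=11) cum 267
  y=15 (Denby, w=25) cum 292
⇒ y* = 8

(8, 8)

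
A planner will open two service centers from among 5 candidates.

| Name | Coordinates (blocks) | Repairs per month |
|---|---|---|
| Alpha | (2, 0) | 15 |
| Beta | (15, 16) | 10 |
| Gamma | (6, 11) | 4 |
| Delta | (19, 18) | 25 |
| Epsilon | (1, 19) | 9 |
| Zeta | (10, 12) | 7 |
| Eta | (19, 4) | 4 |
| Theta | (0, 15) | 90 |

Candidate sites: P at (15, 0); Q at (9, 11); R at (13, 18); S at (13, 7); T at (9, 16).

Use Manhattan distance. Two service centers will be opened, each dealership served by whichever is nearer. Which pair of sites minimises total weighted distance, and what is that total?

Evaluate every pair (each demand assigned to the nearer of the two):
  {P, T}: total = 1653
  {R, T}: total = 1681
  {Q, T}: total = 1723
  {S, T}: total = 1732
  {Q, R}: total = 1841
  {P, R}: total = 2093
  {P, Q}: total = 2102
  {R, S}: total = 2153
  {Q, S}: total = 2181
  {P, S}: total = 2968
Best pair: {P, T} with total 1653.

{P, T}, total 1653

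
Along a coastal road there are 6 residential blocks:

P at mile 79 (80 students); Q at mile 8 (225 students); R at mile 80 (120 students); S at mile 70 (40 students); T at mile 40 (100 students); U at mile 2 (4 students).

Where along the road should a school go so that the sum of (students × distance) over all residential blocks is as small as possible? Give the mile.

For a sum of weighted absolute distances on a line, the optimum is the weighted median (not the mean). Total weight W = 569; half-weight = 284.5.
Sort by position and accumulate weight:
  mile 2 (U, w=4) → cum 4
  mile 8 (Q, w=225) → cum 229
  mile 40 (T, w=100) → cum 329  ≥ 284.5 → median here
  mile 70 (S, w=40) → cum 369
  mile 79 (P, w=80) → cum 449
  mile 80 (R, w=120) → cum 569
Optimal location: mile 40.

x = 40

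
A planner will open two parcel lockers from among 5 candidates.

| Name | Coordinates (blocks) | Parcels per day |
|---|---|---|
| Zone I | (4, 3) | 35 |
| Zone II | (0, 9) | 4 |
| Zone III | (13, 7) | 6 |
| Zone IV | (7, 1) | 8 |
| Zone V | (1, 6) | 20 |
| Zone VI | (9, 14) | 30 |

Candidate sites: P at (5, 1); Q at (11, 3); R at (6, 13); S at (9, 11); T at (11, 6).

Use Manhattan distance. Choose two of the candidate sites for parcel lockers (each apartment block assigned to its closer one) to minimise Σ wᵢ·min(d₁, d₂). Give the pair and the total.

Evaluate every pair (each demand assigned to the nearer of the two):
  {P, S}: total = 483
  {P, R}: total = 539
  {P, T}: total = 671
  {Q, S}: total = 723
  {Q, R}: total = 729
  {S, T}: total = 774
  {P, Q}: total = 779
  {R, T}: total = 800
  {Q, T}: total = 867
  {R, S}: total = 934
Best pair: {P, S} with total 483.

{P, S}, total 483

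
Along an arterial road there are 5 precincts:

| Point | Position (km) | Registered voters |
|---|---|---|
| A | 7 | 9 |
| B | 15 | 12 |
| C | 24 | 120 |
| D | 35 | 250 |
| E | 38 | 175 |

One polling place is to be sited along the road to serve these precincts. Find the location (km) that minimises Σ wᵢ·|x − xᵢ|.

For a sum of weighted absolute distances on a line, the optimum is the weighted median (not the mean). Total weight W = 566; half-weight = 283.
Sort by position and accumulate weight:
  km 7 (A, w=9) → cum 9
  km 15 (B, w=12) → cum 21
  km 24 (C, w=120) → cum 141
  km 35 (D, w=250) → cum 391  ≥ 283 → median here
  km 38 (E, w=175) → cum 566
Optimal location: km 35.

x = 35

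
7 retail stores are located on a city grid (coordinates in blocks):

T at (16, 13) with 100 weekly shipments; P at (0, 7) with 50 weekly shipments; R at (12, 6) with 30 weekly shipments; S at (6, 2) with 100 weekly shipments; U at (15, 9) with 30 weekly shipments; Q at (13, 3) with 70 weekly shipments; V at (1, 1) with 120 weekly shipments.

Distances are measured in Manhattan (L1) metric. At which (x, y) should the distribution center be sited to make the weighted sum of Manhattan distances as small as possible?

(6, 3)

Manhattan distance separates: Σwᵢ(|x−xᵢ|+|y−yᵢ|) = Σwᵢ|x−xᵢ| + Σwᵢ|y−yᵢ|, so x and y are optimised independently as 1-D weighted medians.
Total weight W = 500; half = 250.
x-coordinate, sorted with cumulative weight:
  x=0 (P, w=50) cum 50
  x=1 (V, w=120) cum 170
  x=6 (S, w=100) cum 270  ← median
  x=12 (R, w=30) cum 300
  x=13 (Q, w=70) cum 370
  x=15 (U, w=30) cum 400
  x=16 (T, w=100) cum 500
⇒ x* = 6
y-coordinate, sorted with cumulative weight:
  y=1 (V, w=120) cum 120
  y=2 (S, w=100) cum 220
  y=3 (Q, w=70) cum 290  ← median
  y=6 (R, w=30) cum 320
  y=7 (P, w=50) cum 370
  y=9 (U, w=30) cum 400
  y=13 (T, w=100) cum 500
⇒ y* = 3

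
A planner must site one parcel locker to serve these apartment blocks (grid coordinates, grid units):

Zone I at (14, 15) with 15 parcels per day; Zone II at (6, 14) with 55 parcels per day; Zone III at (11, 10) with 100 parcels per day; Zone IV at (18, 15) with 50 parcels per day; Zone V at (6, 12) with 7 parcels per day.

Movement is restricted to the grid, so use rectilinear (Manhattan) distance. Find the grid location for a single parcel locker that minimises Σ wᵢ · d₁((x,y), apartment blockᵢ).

Manhattan distance separates: Σwᵢ(|x−xᵢ|+|y−yᵢ|) = Σwᵢ|x−xᵢ| + Σwᵢ|y−yᵢ|, so x and y are optimised independently as 1-D weighted medians.
Total weight W = 227; half = 113.5.
x-coordinate, sorted with cumulative weight:
  x=6 (Zone II, w=55) cum 55
  x=6 (Zone V, w=7) cum 62
  x=11 (Zone III, w=100) cum 162  ← median
  x=14 (Zone I, w=15) cum 177
  x=18 (Zone IV, w=50) cum 227
⇒ x* = 11
y-coordinate, sorted with cumulative weight:
  y=10 (Zone III, w=100) cum 100
  y=12 (Zone V, w=7) cum 107
  y=14 (Zone II, w=55) cum 162  ← median
  y=15 (Zone I, w=15) cum 177
  y=15 (Zone IV, w=50) cum 227
⇒ y* = 14

(11, 14)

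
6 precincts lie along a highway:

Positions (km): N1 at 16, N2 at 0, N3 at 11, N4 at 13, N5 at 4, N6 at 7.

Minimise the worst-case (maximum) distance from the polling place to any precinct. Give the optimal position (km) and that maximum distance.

The 1-center on a line is the midpoint of the two extreme points: leftmost at 0, rightmost at 16.
Optimal location = (0 + 16)/2 = 8; maximum distance = (16 − 0)/2 = 8.

location 8, max distance 8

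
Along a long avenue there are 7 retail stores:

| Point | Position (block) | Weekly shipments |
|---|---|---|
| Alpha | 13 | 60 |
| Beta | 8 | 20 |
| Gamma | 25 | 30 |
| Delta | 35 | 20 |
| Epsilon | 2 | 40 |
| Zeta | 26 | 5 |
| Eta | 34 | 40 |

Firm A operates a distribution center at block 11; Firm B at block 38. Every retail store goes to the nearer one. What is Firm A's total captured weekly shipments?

The indifferent point is the midpoint (11+38)/2 = 24.5; retail stores left of it (closer to Firm A at 11) go to Firm A, those right go to Firm B.
  Epsilon at 2 (w=40) → Firm A
  Beta at 8 (w=20) → Firm A
  Alpha at 13 (w=60) → Firm A
  Gamma at 25 (w=30) → Firm B
  Zeta at 26 (w=5) → Firm B
  Eta at 34 (w=40) → Firm B
  Delta at 35 (w=20) → Firm B
Firm A captures 120; Firm B captures 95.

120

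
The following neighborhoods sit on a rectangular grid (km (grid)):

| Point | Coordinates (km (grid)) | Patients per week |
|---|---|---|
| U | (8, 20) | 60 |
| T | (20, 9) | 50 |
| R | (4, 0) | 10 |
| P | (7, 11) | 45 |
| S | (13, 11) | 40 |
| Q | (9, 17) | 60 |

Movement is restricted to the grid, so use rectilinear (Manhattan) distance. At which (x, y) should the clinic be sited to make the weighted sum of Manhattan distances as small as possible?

(9, 11)

Manhattan distance separates: Σwᵢ(|x−xᵢ|+|y−yᵢ|) = Σwᵢ|x−xᵢ| + Σwᵢ|y−yᵢ|, so x and y are optimised independently as 1-D weighted medians.
Total weight W = 265; half = 132.5.
x-coordinate, sorted with cumulative weight:
  x=4 (R, w=10) cum 10
  x=7 (P, w=45) cum 55
  x=8 (U, w=60) cum 115
  x=9 (Q, w=60) cum 175  ← median
  x=13 (S, w=40) cum 215
  x=20 (T, w=50) cum 265
⇒ x* = 9
y-coordinate, sorted with cumulative weight:
  y=0 (R, w=10) cum 10
  y=9 (T, w=50) cum 60
  y=11 (P, w=45) cum 105
  y=11 (S, w=40) cum 145  ← median
  y=17 (Q, w=60) cum 205
  y=20 (U, w=60) cum 265
⇒ y* = 11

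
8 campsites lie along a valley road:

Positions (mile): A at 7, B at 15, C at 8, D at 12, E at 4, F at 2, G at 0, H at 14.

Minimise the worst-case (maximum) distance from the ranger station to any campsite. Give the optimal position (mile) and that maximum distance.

The 1-center on a line is the midpoint of the two extreme points: leftmost at 0, rightmost at 15.
Optimal location = (0 + 15)/2 = 7.5; maximum distance = (15 − 0)/2 = 7.5.

location 7.5, max distance 7.5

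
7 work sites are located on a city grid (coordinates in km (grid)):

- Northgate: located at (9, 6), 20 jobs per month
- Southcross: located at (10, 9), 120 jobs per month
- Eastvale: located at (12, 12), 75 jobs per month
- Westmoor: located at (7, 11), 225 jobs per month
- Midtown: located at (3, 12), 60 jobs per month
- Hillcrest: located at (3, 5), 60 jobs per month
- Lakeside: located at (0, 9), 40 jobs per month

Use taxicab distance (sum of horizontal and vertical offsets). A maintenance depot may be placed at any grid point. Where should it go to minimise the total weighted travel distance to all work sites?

(7, 11)

Manhattan distance separates: Σwᵢ(|x−xᵢ|+|y−yᵢ|) = Σwᵢ|x−xᵢ| + Σwᵢ|y−yᵢ|, so x and y are optimised independently as 1-D weighted medians.
Total weight W = 600; half = 300.
x-coordinate, sorted with cumulative weight:
  x=0 (Lakeside, w=40) cum 40
  x=3 (Midtown, w=60) cum 100
  x=3 (Hillcrest, w=60) cum 160
  x=7 (Westmoor, w=225) cum 385  ← median
  x=9 (Northgate, w=20) cum 405
  x=10 (Southcross, w=120) cum 525
  x=12 (Eastvale, w=75) cum 600
⇒ x* = 7
y-coordinate, sorted with cumulative weight:
  y=5 (Hillcrest, w=60) cum 60
  y=6 (Northgate, w=20) cum 80
  y=9 (Southcross, w=120) cum 200
  y=9 (Lakeside, w=40) cum 240
  y=11 (Westmoor, w=225) cum 465  ← median
  y=12 (Eastvale, w=75) cum 540
  y=12 (Midtown, w=60) cum 600
⇒ y* = 11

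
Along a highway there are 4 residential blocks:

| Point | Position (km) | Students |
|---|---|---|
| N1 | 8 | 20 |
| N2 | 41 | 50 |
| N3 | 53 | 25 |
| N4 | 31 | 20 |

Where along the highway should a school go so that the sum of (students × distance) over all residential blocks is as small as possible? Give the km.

For a sum of weighted absolute distances on a line, the optimum is the weighted median (not the mean). Total weight W = 115; half-weight = 57.5.
Sort by position and accumulate weight:
  km 8 (N1, w=20) → cum 20
  km 31 (N4, w=20) → cum 40
  km 41 (N2, w=50) → cum 90  ≥ 57.5 → median here
  km 53 (N3, w=25) → cum 115
Optimal location: km 41.

x = 41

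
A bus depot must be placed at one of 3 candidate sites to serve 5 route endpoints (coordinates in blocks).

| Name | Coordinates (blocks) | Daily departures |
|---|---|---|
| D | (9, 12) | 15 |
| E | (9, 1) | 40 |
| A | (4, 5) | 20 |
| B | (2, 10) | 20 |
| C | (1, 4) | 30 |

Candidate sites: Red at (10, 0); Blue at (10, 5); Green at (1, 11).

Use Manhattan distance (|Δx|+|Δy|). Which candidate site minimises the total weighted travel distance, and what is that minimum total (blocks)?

Total weighted distance at each candidate:
  Red (10, 0): total = 1245
  Blue (10, 5): total = 1000
  Green (1, 11): total = 1285
Minimum is at Blue with total 1000 blocks.

Blue, total 1000 blocks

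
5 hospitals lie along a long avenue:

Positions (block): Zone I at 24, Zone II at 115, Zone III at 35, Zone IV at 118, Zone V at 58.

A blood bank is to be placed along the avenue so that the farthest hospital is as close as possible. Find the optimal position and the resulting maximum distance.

location 71, max distance 47

The 1-center on a line is the midpoint of the two extreme points: leftmost at 24, rightmost at 118.
Optimal location = (24 + 118)/2 = 71; maximum distance = (118 − 24)/2 = 47.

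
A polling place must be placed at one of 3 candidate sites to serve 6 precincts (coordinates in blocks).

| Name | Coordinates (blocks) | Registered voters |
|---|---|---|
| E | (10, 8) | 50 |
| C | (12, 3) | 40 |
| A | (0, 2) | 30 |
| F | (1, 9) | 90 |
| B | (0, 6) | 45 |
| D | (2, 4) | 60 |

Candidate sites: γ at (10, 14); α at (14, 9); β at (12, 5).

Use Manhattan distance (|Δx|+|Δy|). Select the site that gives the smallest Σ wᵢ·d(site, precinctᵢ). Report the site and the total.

Total weighted distance at each candidate:
  γ (10, 14): total = 4630
  α (14, 9): total = 4155
  β (12, 5): total = 3375
Minimum is at β with total 3375 blocks.

β, total 3375 blocks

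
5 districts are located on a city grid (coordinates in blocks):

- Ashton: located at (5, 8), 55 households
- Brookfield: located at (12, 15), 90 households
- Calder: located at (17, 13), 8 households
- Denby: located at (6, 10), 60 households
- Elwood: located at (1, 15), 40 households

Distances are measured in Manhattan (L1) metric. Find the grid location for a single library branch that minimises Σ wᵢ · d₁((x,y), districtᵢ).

Manhattan distance separates: Σwᵢ(|x−xᵢ|+|y−yᵢ|) = Σwᵢ|x−xᵢ| + Σwᵢ|y−yᵢ|, so x and y are optimised independently as 1-D weighted medians.
Total weight W = 253; half = 126.5.
x-coordinate, sorted with cumulative weight:
  x=1 (Elwood, w=40) cum 40
  x=5 (Ashton, w=55) cum 95
  x=6 (Denby, w=60) cum 155  ← median
  x=12 (Brookfield, w=90) cum 245
  x=17 (Calder, w=8) cum 253
⇒ x* = 6
y-coordinate, sorted with cumulative weight:
  y=8 (Ashton, w=55) cum 55
  y=10 (Denby, w=60) cum 115
  y=13 (Calder, w=8) cum 123
  y=15 (Brookfield, w=90) cum 213  ← median
  y=15 (Elwood, w=40) cum 253
⇒ y* = 15

(6, 15)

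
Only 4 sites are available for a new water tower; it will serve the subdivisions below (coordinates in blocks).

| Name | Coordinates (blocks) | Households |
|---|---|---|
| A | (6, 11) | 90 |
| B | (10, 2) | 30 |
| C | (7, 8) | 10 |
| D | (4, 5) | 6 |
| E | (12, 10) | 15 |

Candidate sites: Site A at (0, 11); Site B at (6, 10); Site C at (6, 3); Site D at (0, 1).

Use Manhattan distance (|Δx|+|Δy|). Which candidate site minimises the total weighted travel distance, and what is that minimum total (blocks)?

Total weighted distance at each candidate:
  Site A (0, 11): total = 1465
  Site B (6, 10): total = 612
  Site C (6, 3): total = 1149
  Site D (0, 1): total = 2273
Minimum is at Site B with total 612 blocks.

Site B, total 612 blocks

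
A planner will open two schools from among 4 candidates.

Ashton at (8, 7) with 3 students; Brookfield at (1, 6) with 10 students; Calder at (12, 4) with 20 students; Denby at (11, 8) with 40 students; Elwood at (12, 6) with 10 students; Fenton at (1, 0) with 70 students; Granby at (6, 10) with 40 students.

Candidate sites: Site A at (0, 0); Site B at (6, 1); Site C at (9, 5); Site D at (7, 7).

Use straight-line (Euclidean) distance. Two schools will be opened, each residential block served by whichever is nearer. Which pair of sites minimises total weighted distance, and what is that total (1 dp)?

Evaluate every pair (each demand assigned to the nearer of the two):
  {Site A, Site D}: total = 592.9
  {Site A, Site C}: total = 609.9
  {Site B, Site D}: total = 879.8
  {Site B, Site C}: total = 906.7
  {Site A, Site B}: total = 1066.2
  {Site C, Site D}: total = 1074.8
Best pair: {Site A, Site D} with total 592.9.

{Site A, Site D}, total 592.9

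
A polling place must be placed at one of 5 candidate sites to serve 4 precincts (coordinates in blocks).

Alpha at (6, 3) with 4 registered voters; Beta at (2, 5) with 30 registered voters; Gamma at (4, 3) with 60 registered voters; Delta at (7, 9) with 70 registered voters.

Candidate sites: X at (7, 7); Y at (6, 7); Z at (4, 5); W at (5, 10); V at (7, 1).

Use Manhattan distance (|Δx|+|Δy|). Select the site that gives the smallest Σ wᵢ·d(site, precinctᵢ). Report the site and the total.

Total weighted distance at each candidate:
  X (7, 7): total = 790
  Y (6, 7): total = 766
  Z (4, 5): total = 686
  W (5, 10): total = 962
  V (7, 1): total = 1142
Minimum is at Z with total 686 blocks.

Z, total 686 blocks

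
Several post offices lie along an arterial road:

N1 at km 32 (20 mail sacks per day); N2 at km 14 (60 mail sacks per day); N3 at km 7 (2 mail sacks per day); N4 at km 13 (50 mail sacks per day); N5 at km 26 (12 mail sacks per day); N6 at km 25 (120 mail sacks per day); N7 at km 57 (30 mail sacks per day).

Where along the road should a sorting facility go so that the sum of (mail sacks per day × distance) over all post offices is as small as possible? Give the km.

x = 25

For a sum of weighted absolute distances on a line, the optimum is the weighted median (not the mean). Total weight W = 294; half-weight = 147.
Sort by position and accumulate weight:
  km 7 (N3, w=2) → cum 2
  km 13 (N4, w=50) → cum 52
  km 14 (N2, w=60) → cum 112
  km 25 (N6, w=120) → cum 232  ≥ 147 → median here
  km 26 (N5, w=12) → cum 244
  km 32 (N1, w=20) → cum 264
  km 57 (N7, w=30) → cum 294
Optimal location: km 25.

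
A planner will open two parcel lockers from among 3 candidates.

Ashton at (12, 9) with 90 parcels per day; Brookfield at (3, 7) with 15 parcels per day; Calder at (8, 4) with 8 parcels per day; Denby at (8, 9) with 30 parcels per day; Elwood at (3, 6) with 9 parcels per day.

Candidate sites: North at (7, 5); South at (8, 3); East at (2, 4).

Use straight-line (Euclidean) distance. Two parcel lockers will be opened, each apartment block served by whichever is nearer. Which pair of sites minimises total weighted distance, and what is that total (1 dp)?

{North, East}, total 778.8

Evaluate every pair (each demand assigned to the nearer of the two):
  {North, East}: total = 778.8
  {North, South}: total = 812.2
  {South, East}: total = 904.6
Best pair: {North, East} with total 778.8.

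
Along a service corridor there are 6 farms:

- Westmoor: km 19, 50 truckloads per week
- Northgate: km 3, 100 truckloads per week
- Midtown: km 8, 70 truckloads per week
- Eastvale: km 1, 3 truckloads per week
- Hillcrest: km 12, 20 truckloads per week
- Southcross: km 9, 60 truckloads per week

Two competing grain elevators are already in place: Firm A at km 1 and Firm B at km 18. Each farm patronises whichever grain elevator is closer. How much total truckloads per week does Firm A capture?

The indifferent point is the midpoint (1+18)/2 = 9.5; farms left of it (closer to Firm A at 1) go to Firm A, those right go to Firm B.
  Eastvale at 1 (w=3) → Firm A
  Northgate at 3 (w=100) → Firm A
  Midtown at 8 (w=70) → Firm A
  Southcross at 9 (w=60) → Firm A
  Hillcrest at 12 (w=20) → Firm B
  Westmoor at 19 (w=50) → Firm B
Firm A captures 233; Firm B captures 70.

233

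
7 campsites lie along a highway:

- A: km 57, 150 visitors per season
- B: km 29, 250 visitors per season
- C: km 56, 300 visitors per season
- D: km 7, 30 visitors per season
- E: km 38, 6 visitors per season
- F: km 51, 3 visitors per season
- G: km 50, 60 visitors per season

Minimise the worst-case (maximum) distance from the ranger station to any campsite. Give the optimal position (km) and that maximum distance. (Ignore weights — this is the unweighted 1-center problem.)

location 32, max distance 25

The 1-center on a line is the midpoint of the two extreme points: leftmost at 7, rightmost at 57.
Optimal location = (7 + 57)/2 = 32; maximum distance = (57 − 7)/2 = 25.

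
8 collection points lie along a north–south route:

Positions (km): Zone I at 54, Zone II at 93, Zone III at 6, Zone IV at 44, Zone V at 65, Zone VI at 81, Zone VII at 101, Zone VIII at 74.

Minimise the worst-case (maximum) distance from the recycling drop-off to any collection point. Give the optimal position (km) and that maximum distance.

location 53.5, max distance 47.5

The 1-center on a line is the midpoint of the two extreme points: leftmost at 6, rightmost at 101.
Optimal location = (6 + 101)/2 = 53.5; maximum distance = (101 − 6)/2 = 47.5.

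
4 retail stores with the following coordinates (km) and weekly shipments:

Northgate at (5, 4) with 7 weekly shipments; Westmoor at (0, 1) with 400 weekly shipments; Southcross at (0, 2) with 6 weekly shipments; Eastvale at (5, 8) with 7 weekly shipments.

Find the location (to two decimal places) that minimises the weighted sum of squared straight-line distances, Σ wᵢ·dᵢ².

(0.17, 1.18)

The minimiser of Σwᵢ‖p−pᵢ‖² is the weighted centroid p* = (Σwᵢpᵢ)/(Σwᵢ).
Σwᵢ = 420.
Σwᵢxᵢ = 7·5 + 400·0 + 6·0 + 7·5 = 70.
Σwᵢyᵢ = 7·4 + 400·1 + 6·2 + 7·8 = 496.
x* = 70/420 = 0.17, y* = 496/420 = 1.18.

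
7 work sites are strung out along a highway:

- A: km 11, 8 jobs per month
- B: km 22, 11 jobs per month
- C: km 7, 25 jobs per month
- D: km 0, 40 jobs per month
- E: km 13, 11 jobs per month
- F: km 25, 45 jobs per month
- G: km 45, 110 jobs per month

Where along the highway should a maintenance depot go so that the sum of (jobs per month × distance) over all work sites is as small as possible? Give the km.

For a sum of weighted absolute distances on a line, the optimum is the weighted median (not the mean). Total weight W = 250; half-weight = 125.
Sort by position and accumulate weight:
  km 0 (D, w=40) → cum 40
  km 7 (C, w=25) → cum 65
  km 11 (A, w=8) → cum 73
  km 13 (E, w=11) → cum 84
  km 22 (B, w=11) → cum 95
  km 25 (F, w=45) → cum 140  ≥ 125 → median here
  km 45 (G, w=110) → cum 250
Optimal location: km 25.

x = 25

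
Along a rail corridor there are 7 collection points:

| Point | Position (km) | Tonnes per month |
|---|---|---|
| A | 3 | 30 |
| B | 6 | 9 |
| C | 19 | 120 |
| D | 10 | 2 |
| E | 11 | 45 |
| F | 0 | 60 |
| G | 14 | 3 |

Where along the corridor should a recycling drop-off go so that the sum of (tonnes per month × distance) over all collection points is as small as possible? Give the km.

x = 11

For a sum of weighted absolute distances on a line, the optimum is the weighted median (not the mean). Total weight W = 269; half-weight = 134.5.
Sort by position and accumulate weight:
  km 0 (F, w=60) → cum 60
  km 3 (A, w=30) → cum 90
  km 6 (B, w=9) → cum 99
  km 10 (D, w=2) → cum 101
  km 11 (E, w=45) → cum 146  ≥ 134.5 → median here
  km 14 (G, w=3) → cum 149
  km 19 (C, w=120) → cum 269
Optimal location: km 11.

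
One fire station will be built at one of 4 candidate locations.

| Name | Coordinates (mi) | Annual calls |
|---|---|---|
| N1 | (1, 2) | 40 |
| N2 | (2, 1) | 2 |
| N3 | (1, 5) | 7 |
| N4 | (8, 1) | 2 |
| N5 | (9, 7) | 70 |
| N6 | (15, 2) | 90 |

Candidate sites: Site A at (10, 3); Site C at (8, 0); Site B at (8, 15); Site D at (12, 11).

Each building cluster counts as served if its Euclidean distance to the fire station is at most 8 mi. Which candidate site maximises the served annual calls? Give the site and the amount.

Site C, covering 204

Coverage radius r = 8 mi; a point is covered iff (Δx)²+(Δy)² ≤ 8² = 64.
  Site A (10, 3): covers {N4, N5, N6} → 162
  Site C (8, 0): covers {N1, N2, N4, N5, N6} → 204
  Site B (8, 15): covers {none} → 0
  Site D (12, 11): covers {N5} → 70
Maximum coverage at Site C: 204 annual calls.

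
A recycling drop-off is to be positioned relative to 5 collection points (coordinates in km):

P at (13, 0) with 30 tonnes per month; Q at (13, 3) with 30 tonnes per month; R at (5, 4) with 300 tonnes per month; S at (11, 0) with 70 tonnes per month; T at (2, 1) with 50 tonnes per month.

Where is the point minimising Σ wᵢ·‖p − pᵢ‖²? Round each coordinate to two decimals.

(6.56, 2.79)

The minimiser of Σwᵢ‖p−pᵢ‖² is the weighted centroid p* = (Σwᵢpᵢ)/(Σwᵢ).
Σwᵢ = 480.
Σwᵢxᵢ = 30·13 + 30·13 + 300·5 + 70·11 + 50·2 = 3150.
Σwᵢyᵢ = 30·0 + 30·3 + 300·4 + 70·0 + 50·1 = 1340.
x* = 3150/480 = 6.56, y* = 1340/480 = 2.79.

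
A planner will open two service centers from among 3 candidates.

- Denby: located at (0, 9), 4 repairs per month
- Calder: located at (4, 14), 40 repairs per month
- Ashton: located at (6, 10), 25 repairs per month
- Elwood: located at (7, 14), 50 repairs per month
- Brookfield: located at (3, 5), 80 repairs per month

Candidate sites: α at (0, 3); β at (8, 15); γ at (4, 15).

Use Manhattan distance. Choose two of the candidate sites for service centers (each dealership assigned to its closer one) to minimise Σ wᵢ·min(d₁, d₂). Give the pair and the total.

{α, γ}, total 839

Evaluate every pair (each demand assigned to the nearer of the two):
  {α, γ}: total = 839
  {α, β}: total = 899
  {β, γ}: total = 1235
Best pair: {α, γ} with total 839.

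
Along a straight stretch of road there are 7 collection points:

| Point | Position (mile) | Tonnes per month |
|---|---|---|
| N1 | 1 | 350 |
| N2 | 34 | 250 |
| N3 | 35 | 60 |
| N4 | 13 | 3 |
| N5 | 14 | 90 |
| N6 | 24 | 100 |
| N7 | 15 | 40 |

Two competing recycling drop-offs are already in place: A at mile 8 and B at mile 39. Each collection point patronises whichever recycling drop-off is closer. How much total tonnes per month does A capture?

The indifferent point is the midpoint (8+39)/2 = 23.5; collection points left of it (closer to A at 8) go to A, those right go to B.
  N1 at 1 (w=350) → A
  N4 at 13 (w=3) → A
  N5 at 14 (w=90) → A
  N7 at 15 (w=40) → A
  N6 at 24 (w=100) → B
  N2 at 34 (w=250) → B
  N3 at 35 (w=60) → B
A captures 483; B captures 410.

483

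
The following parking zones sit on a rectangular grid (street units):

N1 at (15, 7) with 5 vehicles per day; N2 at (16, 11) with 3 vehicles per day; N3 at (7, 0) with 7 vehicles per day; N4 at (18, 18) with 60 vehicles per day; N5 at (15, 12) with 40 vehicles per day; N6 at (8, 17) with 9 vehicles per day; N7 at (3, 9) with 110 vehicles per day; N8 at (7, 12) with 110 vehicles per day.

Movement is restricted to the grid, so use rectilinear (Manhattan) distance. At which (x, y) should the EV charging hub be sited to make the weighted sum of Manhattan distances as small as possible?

Manhattan distance separates: Σwᵢ(|x−xᵢ|+|y−yᵢ|) = Σwᵢ|x−xᵢ| + Σwᵢ|y−yᵢ|, so x and y are optimised independently as 1-D weighted medians.
Total weight W = 344; half = 172.
x-coordinate, sorted with cumulative weight:
  x=3 (N7, w=110) cum 110
  x=7 (N3, w=7) cum 117
  x=7 (N8, w=110) cum 227  ← median
  x=8 (N6, w=9) cum 236
  x=15 (N1, w=5) cum 241
  x=15 (N5, w=40) cum 281
  x=16 (N2, w=3) cum 284
  x=18 (N4, w=60) cum 344
⇒ x* = 7
y-coordinate, sorted with cumulative weight:
  y=0 (N3, w=7) cum 7
  y=7 (N1, w=5) cum 12
  y=9 (N7, w=110) cum 122
  y=11 (N2, w=3) cum 125
  y=12 (N5, w=40) cum 165
  y=12 (N8, w=110) cum 275  ← median
  y=17 (N6, w=9) cum 284
  y=18 (N4, w=60) cum 344
⇒ y* = 12

(7, 12)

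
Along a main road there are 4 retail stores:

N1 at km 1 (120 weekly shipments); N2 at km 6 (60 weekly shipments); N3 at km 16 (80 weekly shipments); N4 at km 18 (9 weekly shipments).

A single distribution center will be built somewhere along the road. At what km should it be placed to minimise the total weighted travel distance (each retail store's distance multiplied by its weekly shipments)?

x = 6

For a sum of weighted absolute distances on a line, the optimum is the weighted median (not the mean). Total weight W = 269; half-weight = 134.5.
Sort by position and accumulate weight:
  km 1 (N1, w=120) → cum 120
  km 6 (N2, w=60) → cum 180  ≥ 134.5 → median here
  km 16 (N3, w=80) → cum 260
  km 18 (N4, w=9) → cum 269
Optimal location: km 6.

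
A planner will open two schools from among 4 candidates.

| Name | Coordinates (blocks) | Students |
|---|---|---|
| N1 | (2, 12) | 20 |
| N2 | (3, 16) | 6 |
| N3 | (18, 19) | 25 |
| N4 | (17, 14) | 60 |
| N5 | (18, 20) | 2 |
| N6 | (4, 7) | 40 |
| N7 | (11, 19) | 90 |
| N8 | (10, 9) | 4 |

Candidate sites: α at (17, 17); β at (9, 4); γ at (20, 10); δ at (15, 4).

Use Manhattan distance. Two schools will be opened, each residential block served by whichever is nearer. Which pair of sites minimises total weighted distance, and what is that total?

{α, β}, total 1717

Evaluate every pair (each demand assigned to the nearer of the two):
  {α, β}: total = 1717
  {α, δ}: total = 2073
  {α, γ}: total = 2277
  {β, γ}: total = 3001
  {γ, δ}: total = 3477
  {β, δ}: total = 3490
Best pair: {α, β} with total 1717.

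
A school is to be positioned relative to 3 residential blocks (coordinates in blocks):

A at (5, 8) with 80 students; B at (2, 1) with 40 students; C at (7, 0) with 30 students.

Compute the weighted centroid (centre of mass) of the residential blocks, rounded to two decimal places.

The minimiser of Σwᵢ‖p−pᵢ‖² is the weighted centroid p* = (Σwᵢpᵢ)/(Σwᵢ).
Σwᵢ = 150.
Σwᵢxᵢ = 80·5 + 40·2 + 30·7 = 690.
Σwᵢyᵢ = 80·8 + 40·1 + 30·0 = 680.
x* = 690/150 = 4.60, y* = 680/150 = 4.53.

(4.60, 4.53)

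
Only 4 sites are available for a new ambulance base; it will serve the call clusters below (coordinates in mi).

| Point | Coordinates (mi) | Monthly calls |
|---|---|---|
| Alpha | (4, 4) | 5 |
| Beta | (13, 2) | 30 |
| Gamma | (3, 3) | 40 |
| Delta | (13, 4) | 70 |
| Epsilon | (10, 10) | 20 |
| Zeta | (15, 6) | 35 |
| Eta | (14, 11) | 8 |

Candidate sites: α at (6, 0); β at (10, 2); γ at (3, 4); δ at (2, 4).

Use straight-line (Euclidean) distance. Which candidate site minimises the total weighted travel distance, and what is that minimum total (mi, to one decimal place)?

Total weighted distance at each candidate:
  α (6, 0): total = 1677.6
  β (10, 2): total = 1119.8
  γ (3, 4): total = 1765.4
  δ (2, 4): total = 1943.5
Minimum is at β with total 1119.8 mi.

β, total 1119.8 mi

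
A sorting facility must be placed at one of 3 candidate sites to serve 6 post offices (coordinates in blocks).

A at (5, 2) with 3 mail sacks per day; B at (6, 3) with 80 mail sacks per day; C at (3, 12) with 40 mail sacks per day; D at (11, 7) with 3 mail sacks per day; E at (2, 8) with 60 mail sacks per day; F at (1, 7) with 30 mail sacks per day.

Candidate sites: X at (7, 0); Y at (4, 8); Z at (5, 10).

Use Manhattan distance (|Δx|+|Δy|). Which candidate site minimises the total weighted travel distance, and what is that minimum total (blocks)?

Y, total 1045 blocks

Total weighted distance at each candidate:
  X (7, 0): total = 2175
  Y (4, 8): total = 1045
  Z (5, 10): total = 1361
Minimum is at Y with total 1045 blocks.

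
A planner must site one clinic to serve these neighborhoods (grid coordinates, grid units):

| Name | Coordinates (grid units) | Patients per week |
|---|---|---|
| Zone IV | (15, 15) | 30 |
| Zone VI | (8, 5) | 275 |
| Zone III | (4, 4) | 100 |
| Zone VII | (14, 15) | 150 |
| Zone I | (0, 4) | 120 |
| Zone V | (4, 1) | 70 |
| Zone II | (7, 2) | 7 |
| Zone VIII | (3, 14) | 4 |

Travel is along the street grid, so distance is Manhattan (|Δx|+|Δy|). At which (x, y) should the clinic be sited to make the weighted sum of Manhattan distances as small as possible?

Manhattan distance separates: Σwᵢ(|x−xᵢ|+|y−yᵢ|) = Σwᵢ|x−xᵢ| + Σwᵢ|y−yᵢ|, so x and y are optimised independently as 1-D weighted medians.
Total weight W = 756; half = 378.
x-coordinate, sorted with cumulative weight:
  x=0 (Zone I, w=120) cum 120
  x=3 (Zone VIII, w=4) cum 124
  x=4 (Zone III, w=100) cum 224
  x=4 (Zone V, w=70) cum 294
  x=7 (Zone II, w=7) cum 301
  x=8 (Zone VI, w=275) cum 576  ← median
  x=14 (Zone VII, w=150) cum 726
  x=15 (Zone IV, w=30) cum 756
⇒ x* = 8
y-coordinate, sorted with cumulative weight:
  y=1 (Zone V, w=70) cum 70
  y=2 (Zone II, w=7) cum 77
  y=4 (Zone III, w=100) cum 177
  y=4 (Zone I, w=120) cum 297
  y=5 (Zone VI, w=275) cum 572  ← median
  y=14 (Zone VIII, w=4) cum 576
  y=15 (Zone IV, w=30) cum 606
  y=15 (Zone VII, w=150) cum 756
⇒ y* = 5

(8, 5)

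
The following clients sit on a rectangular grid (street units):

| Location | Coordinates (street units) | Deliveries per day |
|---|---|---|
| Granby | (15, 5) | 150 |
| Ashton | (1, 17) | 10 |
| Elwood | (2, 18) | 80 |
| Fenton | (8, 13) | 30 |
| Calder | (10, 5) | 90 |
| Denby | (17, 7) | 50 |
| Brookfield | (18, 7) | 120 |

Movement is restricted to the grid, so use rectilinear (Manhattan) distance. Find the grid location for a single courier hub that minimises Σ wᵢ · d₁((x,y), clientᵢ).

Manhattan distance separates: Σwᵢ(|x−xᵢ|+|y−yᵢ|) = Σwᵢ|x−xᵢ| + Σwᵢ|y−yᵢ|, so x and y are optimised independently as 1-D weighted medians.
Total weight W = 530; half = 265.
x-coordinate, sorted with cumulative weight:
  x=1 (Ashton, w=10) cum 10
  x=2 (Elwood, w=80) cum 90
  x=8 (Fenton, w=30) cum 120
  x=10 (Calder, w=90) cum 210
  x=15 (Granby, w=150) cum 360  ← median
  x=17 (Denby, w=50) cum 410
  x=18 (Brookfield, w=120) cum 530
⇒ x* = 15
y-coordinate, sorted with cumulative weight:
  y=5 (Granby, w=150) cum 150
  y=5 (Calder, w=90) cum 240
  y=7 (Denby, w=50) cum 290  ← median
  y=7 (Brookfield, w=120) cum 410
  y=13 (Fenton, w=30) cum 440
  y=17 (Ashton, w=10) cum 450
  y=18 (Elwood, w=80) cum 530
⇒ y* = 7

(15, 7)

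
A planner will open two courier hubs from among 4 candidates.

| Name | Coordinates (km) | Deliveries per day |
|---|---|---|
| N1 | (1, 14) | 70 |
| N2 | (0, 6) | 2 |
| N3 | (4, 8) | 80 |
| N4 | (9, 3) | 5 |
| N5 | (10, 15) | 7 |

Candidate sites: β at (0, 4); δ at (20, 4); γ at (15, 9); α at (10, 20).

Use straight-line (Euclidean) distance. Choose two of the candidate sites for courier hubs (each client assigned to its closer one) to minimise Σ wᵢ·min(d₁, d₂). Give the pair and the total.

{β, α}, total 1240.3

Evaluate every pair (each demand assigned to the nearer of the two):
  {β, α}: total = 1240.3
  {β, γ}: total = 1257.1
  {β, δ}: total = 1309.4
  {γ, α}: total = 1748.8
  {δ, α}: total = 1955.1
  {δ, γ}: total = 2051.9
Best pair: {β, α} with total 1240.3.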